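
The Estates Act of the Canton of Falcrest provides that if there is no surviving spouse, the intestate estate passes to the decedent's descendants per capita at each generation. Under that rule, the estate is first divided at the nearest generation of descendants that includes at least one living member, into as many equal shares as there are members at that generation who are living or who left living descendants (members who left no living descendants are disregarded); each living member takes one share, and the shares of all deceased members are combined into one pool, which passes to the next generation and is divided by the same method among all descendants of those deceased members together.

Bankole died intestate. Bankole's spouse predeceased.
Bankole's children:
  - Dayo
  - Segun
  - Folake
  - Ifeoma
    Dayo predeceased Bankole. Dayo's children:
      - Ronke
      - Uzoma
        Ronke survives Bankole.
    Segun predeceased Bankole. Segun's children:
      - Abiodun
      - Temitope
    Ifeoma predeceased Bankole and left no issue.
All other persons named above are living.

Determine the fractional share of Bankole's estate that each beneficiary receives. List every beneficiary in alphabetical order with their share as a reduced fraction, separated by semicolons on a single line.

There is no surviving spouse, so the entire estate passes to Bankole's descendants per capita at each generation.
At generation 1 (Dayo, Segun, Folake) there are 3 shares of (1)/3 = 1/3 each.
Living: Folake — each takes 1/3.
Deceased: Dayo and Segun. Their combined 2/3 is pooled and carried to generation 2.
At generation 2 (Ronke, Uzoma, Abiodun, Temitope) there are 4 shares of (2/3)/4 = 1/6 each.
Living: Ronke, Uzoma, Abiodun, and Temitope — each takes 1/6.

Abiodun 1/6; Folake 1/3; Ronke 1/6; Temitope 1/6; Uzoma 1/6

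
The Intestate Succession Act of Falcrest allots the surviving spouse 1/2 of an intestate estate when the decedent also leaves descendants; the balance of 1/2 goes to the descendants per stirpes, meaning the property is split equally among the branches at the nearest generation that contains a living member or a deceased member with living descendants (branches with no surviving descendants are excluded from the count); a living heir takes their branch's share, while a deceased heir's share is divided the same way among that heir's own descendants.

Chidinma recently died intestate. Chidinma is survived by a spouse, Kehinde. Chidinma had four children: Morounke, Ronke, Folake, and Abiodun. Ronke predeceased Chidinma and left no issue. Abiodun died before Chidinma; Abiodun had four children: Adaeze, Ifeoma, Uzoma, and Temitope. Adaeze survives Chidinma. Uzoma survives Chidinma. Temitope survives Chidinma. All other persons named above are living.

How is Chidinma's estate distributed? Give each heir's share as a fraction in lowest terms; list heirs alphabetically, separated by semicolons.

Kehinde, as surviving spouse, takes 1/2.
The remaining 1/2 passes to Chidinma's descendants per stirpes.
Ronke left no surviving issue, so that branch lapses and is disregarded.
The 1/2 is divided into 3 equal shares of 1/6 among Morounke, Folake, Abiodun.
Morounke is living and takes 1/6.
Folake is living and takes 1/6.
Abiodun predeceased; the 1/6 allotted to Abiodun's branch passes to Abiodun's issue by representation.
The 1/6 is divided into 4 equal shares of 1/24 among Adaeze, Ifeoma, Uzoma, Temitope.
Adaeze is living and takes 1/24.
Ifeoma is living and takes 1/24.
Uzoma is living and takes 1/24.
Temitope is living and takes 1/24.

Adaeze 1/24; Folake 1/6; Ifeoma 1/24; Kehinde 1/2; Morounke 1/6; Temitope 1/24; Uzoma 1/24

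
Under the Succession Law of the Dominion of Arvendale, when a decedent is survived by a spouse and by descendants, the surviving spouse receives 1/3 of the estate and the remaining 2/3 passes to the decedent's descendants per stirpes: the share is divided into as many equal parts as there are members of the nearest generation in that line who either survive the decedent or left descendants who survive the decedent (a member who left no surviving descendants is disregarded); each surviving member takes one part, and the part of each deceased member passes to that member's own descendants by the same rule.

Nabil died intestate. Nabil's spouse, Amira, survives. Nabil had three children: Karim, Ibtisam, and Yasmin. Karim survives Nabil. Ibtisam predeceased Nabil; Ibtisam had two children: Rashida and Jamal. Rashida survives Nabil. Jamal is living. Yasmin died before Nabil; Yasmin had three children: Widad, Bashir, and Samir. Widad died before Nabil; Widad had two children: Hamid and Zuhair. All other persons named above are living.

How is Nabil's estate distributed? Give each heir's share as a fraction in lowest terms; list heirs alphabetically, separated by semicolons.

Amira, as surviving spouse, takes 1/3.
The remaining 2/3 passes to Nabil's descendants per stirpes.
The 2/3 is divided into 3 equal shares of 2/9 among Karim, Ibtisam, Yasmin.
Karim is living and takes 2/9.
Ibtisam predeceased; the 2/9 allotted to Ibtisam's branch passes to Ibtisam's issue by representation.
The 2/9 is divided into 2 equal shares of 1/9 among Rashida, Jamal.
Rashida is living and takes 1/9.
Jamal is living and takes 1/9.
Yasmin predeceased; the 2/9 allotted to Yasmin's branch passes to Yasmin's issue by representation.
The 2/9 is divided into 3 equal shares of 2/27 among Widad, Bashir, Samir.
Widad predeceased; the 2/27 allotted to Widad's branch passes to Widad's issue by representation.
The 2/27 is divided into 2 equal shares of 1/27 among Hamid, Zuhair.
Hamid is living and takes 1/27.
Zuhair is living and takes 1/27.
Bashir is living and takes 2/27.
Samir is living and takes 2/27.

Amira 1/3; Bashir 2/27; Hamid 1/27; Jamal 1/9; Karim 2/9; Rashida 1/9; Samir 2/27; Zuhair 1/27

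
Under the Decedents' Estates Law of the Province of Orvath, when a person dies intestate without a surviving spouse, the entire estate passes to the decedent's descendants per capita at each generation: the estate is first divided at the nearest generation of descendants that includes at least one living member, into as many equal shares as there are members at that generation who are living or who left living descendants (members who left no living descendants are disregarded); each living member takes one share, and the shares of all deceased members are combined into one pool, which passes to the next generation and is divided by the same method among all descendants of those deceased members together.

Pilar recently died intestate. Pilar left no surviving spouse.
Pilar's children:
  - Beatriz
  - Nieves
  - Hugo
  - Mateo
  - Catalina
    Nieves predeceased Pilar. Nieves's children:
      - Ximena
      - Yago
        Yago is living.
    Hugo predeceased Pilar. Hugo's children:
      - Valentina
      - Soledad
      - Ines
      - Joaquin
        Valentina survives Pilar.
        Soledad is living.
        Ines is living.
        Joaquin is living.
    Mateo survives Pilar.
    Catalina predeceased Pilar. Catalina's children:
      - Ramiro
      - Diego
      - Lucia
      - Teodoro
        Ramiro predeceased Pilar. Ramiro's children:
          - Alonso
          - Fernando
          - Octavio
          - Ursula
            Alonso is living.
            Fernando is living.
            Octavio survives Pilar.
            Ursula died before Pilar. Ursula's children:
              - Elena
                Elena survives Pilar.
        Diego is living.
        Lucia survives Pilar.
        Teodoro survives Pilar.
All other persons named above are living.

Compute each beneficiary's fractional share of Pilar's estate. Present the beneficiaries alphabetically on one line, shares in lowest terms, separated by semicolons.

Alonso 3/200; Beatriz 1/5; Diego 3/50; Elena 3/200; Fernando 3/200; Ines 3/50; Joaquin 3/50; Lucia 3/50; Mateo 1/5; Octavio 3/200; Soledad 3/50; Teodoro 3/50; Valentina 3/50; Ximena 3/50; Yago 3/50

There is no surviving spouse, so the entire estate passes to Pilar's descendants per capita at each generation.
At generation 1 (Beatriz, Nieves, Hugo, Mateo, Catalina) there are 5 shares of (1)/5 = 1/5 each.
Living: Beatriz and Mateo — each takes 1/5.
Deceased: Nieves, Hugo, and Catalina. Their combined 3/5 is pooled and carried to generation 2.
At generation 2 (Ximena, Yago, Valentina, Soledad, Ines, Joaquin, Ramiro, Diego, Lucia, Teodoro) there are 10 shares of (3/5)/10 = 3/50 each.
Living: Ximena, Yago, Valentina, Soledad, Ines, Joaquin, Diego, Lucia, and Teodoro — each takes 3/50.
Deceased: Ramiro. That 3/50 share is carried to generation 3.
At generation 3 (Alonso, Fernando, Octavio, Ursula) there are 4 shares of (3/50)/4 = 3/200 each.
Living: Alonso, Fernando, and Octavio — each takes 3/200.
Deceased: Ursula. That 3/200 share is carried to generation 4.
At generation 4 (Elena) there are 1 shares of (3/200)/1 = 3/200 each.
Living: Elena — each takes 3/200.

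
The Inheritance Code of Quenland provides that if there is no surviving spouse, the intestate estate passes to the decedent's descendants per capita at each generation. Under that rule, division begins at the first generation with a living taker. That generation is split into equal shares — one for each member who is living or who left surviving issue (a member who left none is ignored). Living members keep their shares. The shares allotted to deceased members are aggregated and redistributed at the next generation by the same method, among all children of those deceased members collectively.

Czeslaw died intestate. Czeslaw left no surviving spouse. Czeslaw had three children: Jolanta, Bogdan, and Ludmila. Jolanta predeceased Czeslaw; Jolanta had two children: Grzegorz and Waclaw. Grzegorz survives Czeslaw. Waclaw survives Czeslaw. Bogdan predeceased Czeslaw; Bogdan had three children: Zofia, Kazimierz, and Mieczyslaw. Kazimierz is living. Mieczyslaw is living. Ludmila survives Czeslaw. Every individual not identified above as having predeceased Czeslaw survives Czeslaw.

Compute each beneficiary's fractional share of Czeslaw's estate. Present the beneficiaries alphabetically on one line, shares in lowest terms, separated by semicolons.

There is no surviving spouse, so the entire estate passes to Czeslaw's descendants per capita at each generation.
At generation 1 (Jolanta, Bogdan, Ludmila) there are 3 shares of (1)/3 = 1/3 each.
Living: Ludmila — each takes 1/3.
Deceased: Jolanta and Bogdan. Their combined 2/3 is pooled and carried to generation 2.
At generation 2 (Grzegorz, Waclaw, Zofia, Kazimierz, Mieczyslaw) there are 5 shares of (2/3)/5 = 2/15 each.
Living: Grzegorz, Waclaw, Zofia, Kazimierz, and Mieczyslaw — each takes 2/15.

Grzegorz 2/15; Kazimierz 2/15; Ludmila 1/3; Mieczyslaw 2/15; Waclaw 2/15; Zofia 2/15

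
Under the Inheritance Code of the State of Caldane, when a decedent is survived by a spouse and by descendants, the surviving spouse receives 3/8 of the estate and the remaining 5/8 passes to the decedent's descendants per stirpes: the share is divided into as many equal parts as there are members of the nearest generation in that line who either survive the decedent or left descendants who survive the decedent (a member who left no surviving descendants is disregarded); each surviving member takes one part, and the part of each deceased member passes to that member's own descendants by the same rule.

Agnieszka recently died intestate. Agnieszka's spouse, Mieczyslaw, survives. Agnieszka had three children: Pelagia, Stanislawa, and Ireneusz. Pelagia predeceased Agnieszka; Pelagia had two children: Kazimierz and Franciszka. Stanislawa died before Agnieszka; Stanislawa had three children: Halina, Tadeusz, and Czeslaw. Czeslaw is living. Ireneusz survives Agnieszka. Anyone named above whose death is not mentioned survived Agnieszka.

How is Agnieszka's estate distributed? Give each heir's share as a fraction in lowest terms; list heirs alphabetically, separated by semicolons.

Czeslaw 5/72; Franciszka 5/48; Halina 5/72; Ireneusz 5/24; Kazimierz 5/48; Mieczyslaw 3/8; Tadeusz 5/72

Mieczyslaw, as surviving spouse, takes 3/8.
The remaining 5/8 passes to Agnieszka's descendants per stirpes.
The 5/8 is divided into 3 equal shares of 5/24 among Pelagia, Stanislawa, Ireneusz.
Pelagia predeceased; the 5/24 allotted to Pelagia's branch passes to Pelagia's issue by representation.
The 5/24 is divided into 2 equal shares of 5/48 among Kazimierz, Franciszka.
Kazimierz is living and takes 5/48.
Franciszka is living and takes 5/48.
Stanislawa predeceased; the 5/24 allotted to Stanislawa's branch passes to Stanislawa's issue by representation.
The 5/24 is divided into 3 equal shares of 5/72 among Halina, Tadeusz, Czeslaw.
Halina is living and takes 5/72.
Tadeusz is living and takes 5/72.
Czeslaw is living and takes 5/72.
Ireneusz is living and takes 5/24.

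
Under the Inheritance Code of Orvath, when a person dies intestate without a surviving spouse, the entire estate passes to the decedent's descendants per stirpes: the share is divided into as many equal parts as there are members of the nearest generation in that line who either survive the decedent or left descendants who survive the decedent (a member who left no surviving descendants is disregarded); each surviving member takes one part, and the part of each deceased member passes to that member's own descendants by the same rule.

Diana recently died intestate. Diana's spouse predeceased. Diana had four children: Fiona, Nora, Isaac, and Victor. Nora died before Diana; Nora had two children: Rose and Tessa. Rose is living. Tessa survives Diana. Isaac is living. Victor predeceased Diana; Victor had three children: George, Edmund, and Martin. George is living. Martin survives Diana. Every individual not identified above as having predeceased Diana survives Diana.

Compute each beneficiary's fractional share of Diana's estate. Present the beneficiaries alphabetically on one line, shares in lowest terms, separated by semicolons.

There is no surviving spouse, so the entire estate passes to Diana's descendants per stirpes.
The estate is divided into 4 equal shares of 1/4 among Fiona, Nora, Isaac, Victor.
Fiona is living and takes 1/4.
Nora predeceased; the 1/4 allotted to Nora's branch passes to Nora's issue by representation.
The 1/4 is divided into 2 equal shares of 1/8 among Rose, Tessa.
Rose is living and takes 1/8.
Tessa is living and takes 1/8.
Isaac is living and takes 1/4.
Victor predeceased; the 1/4 allotted to Victor's branch passes to Victor's issue by representation.
The 1/4 is divided into 3 equal shares of 1/12 among George, Edmund, Martin.
George is living and takes 1/12.
Edmund is living and takes 1/12.
Martin is living and takes 1/12.

Edmund 1/12; Fiona 1/4; George 1/12; Isaac 1/4; Martin 1/12; Rose 1/8; Tessa 1/8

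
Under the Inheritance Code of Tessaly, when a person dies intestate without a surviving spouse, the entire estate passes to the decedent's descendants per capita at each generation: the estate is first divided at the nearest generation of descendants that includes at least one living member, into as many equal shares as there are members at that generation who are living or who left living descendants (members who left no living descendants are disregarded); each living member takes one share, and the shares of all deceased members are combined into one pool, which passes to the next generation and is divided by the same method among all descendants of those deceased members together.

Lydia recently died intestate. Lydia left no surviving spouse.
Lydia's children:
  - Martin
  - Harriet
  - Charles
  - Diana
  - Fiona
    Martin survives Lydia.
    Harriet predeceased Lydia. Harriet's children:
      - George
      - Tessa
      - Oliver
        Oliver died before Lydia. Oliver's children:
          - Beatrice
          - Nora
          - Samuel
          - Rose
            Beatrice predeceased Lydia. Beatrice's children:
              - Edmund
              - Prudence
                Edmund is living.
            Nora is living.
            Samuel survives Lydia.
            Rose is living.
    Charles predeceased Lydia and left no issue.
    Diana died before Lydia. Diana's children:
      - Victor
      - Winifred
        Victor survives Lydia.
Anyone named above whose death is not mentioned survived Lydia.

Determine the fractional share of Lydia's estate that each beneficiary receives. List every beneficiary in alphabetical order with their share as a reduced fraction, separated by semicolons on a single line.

There is no surviving spouse, so the entire estate passes to Lydia's descendants per capita at each generation.
At generation 1 (Martin, Harriet, Diana, Fiona) there are 4 shares of (1)/4 = 1/4 each.
Living: Martin and Fiona — each takes 1/4.
Deceased: Harriet and Diana. Their combined 1/2 is pooled and carried to generation 2.
At generation 2 (George, Tessa, Oliver, Victor, Winifred) there are 5 shares of (1/2)/5 = 1/10 each.
Living: George, Tessa, Victor, and Winifred — each takes 1/10.
Deceased: Oliver. That 1/10 share is carried to generation 3.
At generation 3 (Beatrice, Nora, Samuel, Rose) there are 4 shares of (1/10)/4 = 1/40 each.
Living: Nora, Samuel, and Rose — each takes 1/40.
Deceased: Beatrice. That 1/40 share is carried to generation 4.
At generation 4 (Edmund, Prudence) there are 2 shares of (1/40)/2 = 1/80 each.
Living: Edmund and Prudence — each takes 1/80.

Edmund 1/80; Fiona 1/4; George 1/10; Martin 1/4; Nora 1/40; Prudence 1/80; Rose 1/40; Samuel 1/40; Tessa 1/10; Victor 1/10; Winifred 1/10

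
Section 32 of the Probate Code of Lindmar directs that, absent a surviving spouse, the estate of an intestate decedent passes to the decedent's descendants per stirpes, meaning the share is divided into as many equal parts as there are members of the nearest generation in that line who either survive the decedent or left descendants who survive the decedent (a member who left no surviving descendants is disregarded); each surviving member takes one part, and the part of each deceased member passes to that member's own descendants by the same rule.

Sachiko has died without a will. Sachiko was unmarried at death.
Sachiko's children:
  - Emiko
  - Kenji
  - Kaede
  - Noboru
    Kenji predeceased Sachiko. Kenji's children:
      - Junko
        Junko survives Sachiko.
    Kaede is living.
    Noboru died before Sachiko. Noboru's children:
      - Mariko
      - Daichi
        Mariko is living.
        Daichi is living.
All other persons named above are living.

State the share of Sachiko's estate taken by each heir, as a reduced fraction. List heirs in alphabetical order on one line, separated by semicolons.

There is no surviving spouse, so the entire estate passes to Sachiko's descendants per stirpes.
The estate is divided into 4 equal shares of 1/4 among Emiko, Kenji, Kaede, Noboru.
Emiko is living and takes 1/4.
Kenji predeceased; the 1/4 allotted to Kenji's branch passes to Kenji's issue by representation.
Junko is the sole taker at this level and receives the full 1/4.
Kaede is living and takes 1/4.
Noboru predeceased; the 1/4 allotted to Noboru's branch passes to Noboru's issue by representation.
The 1/4 is divided into 2 equal shares of 1/8 among Mariko, Daichi.
Mariko is living and takes 1/8.
Daichi is living and takes 1/8.

Daichi 1/8; Emiko 1/4; Junko 1/4; Kaede 1/4; Mariko 1/8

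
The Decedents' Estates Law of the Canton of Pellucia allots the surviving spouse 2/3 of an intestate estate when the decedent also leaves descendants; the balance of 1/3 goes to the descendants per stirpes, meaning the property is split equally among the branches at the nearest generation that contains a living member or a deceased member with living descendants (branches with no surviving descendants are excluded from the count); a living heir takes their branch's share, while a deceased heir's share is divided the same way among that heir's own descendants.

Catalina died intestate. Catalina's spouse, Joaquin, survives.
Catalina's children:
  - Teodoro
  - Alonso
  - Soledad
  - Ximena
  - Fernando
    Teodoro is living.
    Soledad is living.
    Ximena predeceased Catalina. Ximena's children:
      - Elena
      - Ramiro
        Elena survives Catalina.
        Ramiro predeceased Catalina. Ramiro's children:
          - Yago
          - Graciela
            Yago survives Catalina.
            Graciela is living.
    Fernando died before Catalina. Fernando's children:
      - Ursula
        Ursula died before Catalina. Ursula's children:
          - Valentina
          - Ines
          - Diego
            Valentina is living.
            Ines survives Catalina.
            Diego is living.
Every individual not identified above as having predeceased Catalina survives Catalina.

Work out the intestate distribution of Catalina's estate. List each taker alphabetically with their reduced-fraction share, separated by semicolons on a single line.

Alonso 1/15; Diego 1/45; Elena 1/30; Graciela 1/60; Ines 1/45; Joaquin 2/3; Soledad 1/15; Teodoro 1/15; Valentina 1/45; Yago 1/60

Joaquin, as surviving spouse, takes 2/3.
The remaining 1/3 passes to Catalina's descendants per stirpes.
The 1/3 is divided into 5 equal shares of 1/15 among Teodoro, Alonso, Soledad, Ximena, Fernando.
Teodoro is living and takes 1/15.
Alonso is living and takes 1/15.
Soledad is living and takes 1/15.
Ximena predeceased; the 1/15 allotted to Ximena's branch passes to Ximena's issue by representation.
The 1/15 is divided into 2 equal shares of 1/30 among Elena, Ramiro.
Elena is living and takes 1/30.
Ramiro predeceased; the 1/30 allotted to Ramiro's branch passes to Ramiro's issue by representation.
The 1/30 is divided into 2 equal shares of 1/60 among Yago, Graciela.
Yago is living and takes 1/60.
Graciela is living and takes 1/60.
Fernando predeceased; the 1/15 allotted to Fernando's branch passes to Fernando's issue by representation.
Ursula's line is the sole branch at this level, so the full 1/15 passes to Ursula's issue by representation.
The 1/15 is divided into 3 equal shares of 1/45 among Valentina, Ines, Diego.
Valentina is living and takes 1/45.
Ines is living and takes 1/45.
Diego is living and takes 1/45.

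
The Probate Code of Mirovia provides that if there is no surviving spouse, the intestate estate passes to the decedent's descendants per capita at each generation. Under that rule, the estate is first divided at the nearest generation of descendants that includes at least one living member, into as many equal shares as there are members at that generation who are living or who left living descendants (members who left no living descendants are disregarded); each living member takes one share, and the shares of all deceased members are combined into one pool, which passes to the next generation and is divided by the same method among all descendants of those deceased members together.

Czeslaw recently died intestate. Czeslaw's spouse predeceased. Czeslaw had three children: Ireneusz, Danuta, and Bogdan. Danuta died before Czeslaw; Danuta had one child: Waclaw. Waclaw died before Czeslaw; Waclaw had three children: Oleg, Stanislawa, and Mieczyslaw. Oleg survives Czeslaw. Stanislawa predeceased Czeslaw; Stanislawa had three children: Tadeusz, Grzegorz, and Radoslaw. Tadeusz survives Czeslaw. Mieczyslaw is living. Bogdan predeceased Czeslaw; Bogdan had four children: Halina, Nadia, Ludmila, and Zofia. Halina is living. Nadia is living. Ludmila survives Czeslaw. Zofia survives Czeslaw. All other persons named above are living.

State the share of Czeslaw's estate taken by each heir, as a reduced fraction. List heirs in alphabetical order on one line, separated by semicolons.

Grzegorz 2/135; Halina 2/15; Ireneusz 1/3; Ludmila 2/15; Mieczyslaw 2/45; Nadia 2/15; Oleg 2/45; Radoslaw 2/135; Tadeusz 2/135; Zofia 2/15

There is no surviving spouse, so the entire estate passes to Czeslaw's descendants per capita at each generation.
At generation 1 (Ireneusz, Danuta, Bogdan) there are 3 shares of (1)/3 = 1/3 each.
Living: Ireneusz — each takes 1/3.
Deceased: Danuta and Bogdan. Their combined 2/3 is pooled and carried to generation 2.
At generation 2 (Waclaw, Halina, Nadia, Ludmila, Zofia) there are 5 shares of (2/3)/5 = 2/15 each.
Living: Halina, Nadia, Ludmila, and Zofia — each takes 2/15.
Deceased: Waclaw. That 2/15 share is carried to generation 3.
At generation 3 (Oleg, Stanislawa, Mieczyslaw) there are 3 shares of (2/15)/3 = 2/45 each.
Living: Oleg and Mieczyslaw — each takes 2/45.
Deceased: Stanislawa. That 2/45 share is carried to generation 4.
At generation 4 (Tadeusz, Grzegorz, Radoslaw) there are 3 shares of (2/45)/3 = 2/135 each.
Living: Tadeusz, Grzegorz, and Radoslaw — each takes 2/135.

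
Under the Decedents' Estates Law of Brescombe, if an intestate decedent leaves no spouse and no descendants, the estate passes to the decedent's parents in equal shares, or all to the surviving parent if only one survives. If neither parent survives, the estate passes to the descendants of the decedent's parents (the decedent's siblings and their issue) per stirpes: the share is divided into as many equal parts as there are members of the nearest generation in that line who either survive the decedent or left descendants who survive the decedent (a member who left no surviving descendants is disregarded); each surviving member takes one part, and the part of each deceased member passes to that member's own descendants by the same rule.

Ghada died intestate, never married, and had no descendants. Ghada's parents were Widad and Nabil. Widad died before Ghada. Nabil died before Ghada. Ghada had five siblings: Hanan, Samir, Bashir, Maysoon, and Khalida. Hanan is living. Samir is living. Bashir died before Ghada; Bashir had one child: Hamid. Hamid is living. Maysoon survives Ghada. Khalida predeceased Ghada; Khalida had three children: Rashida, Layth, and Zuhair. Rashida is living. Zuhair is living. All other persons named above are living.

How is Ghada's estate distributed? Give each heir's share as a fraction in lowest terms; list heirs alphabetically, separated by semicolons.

Hamid 1/5; Hanan 1/5; Layth 1/15; Maysoon 1/5; Rashida 1/15; Samir 1/5; Zuhair 1/15

Neither parent survives and there are no descendants, so the estate passes to Ghada's siblings and their issue per stirpes.
The estate is divided into 5 equal shares of 1/5 among Hanan, Samir, Bashir, Maysoon, Khalida.
Hanan is living and takes 1/5.
Samir is living and takes 1/5.
Bashir predeceased; the 1/5 allotted to Bashir's branch passes to Bashir's issue by representation.
Hamid is the sole taker at this level and receives the full 1/5.
Maysoon is living and takes 1/5.
Khalida predeceased; the 1/5 allotted to Khalida's branch passes to Khalida's issue by representation.
The 1/5 is divided into 3 equal shares of 1/15 among Rashida, Layth, Zuhair.
Rashida is living and takes 1/15.
Layth is living and takes 1/15.
Zuhair is living and takes 1/15.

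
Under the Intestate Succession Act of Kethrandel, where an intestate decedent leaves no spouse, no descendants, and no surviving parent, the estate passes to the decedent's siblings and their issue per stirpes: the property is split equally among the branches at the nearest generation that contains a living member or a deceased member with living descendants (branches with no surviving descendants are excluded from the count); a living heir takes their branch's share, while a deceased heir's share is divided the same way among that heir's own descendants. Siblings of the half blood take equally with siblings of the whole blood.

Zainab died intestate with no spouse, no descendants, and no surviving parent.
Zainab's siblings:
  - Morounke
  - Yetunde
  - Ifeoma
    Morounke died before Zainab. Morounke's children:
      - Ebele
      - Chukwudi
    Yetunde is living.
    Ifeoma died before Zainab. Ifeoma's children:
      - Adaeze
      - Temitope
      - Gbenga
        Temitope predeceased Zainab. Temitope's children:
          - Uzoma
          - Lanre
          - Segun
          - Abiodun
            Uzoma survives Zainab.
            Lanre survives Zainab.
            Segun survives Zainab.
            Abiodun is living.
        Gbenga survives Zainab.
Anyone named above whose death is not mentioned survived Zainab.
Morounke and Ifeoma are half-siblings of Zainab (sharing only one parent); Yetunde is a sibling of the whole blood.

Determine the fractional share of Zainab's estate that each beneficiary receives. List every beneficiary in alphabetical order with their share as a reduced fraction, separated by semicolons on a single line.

Abiodun 1/36; Adaeze 1/9; Chukwudi 1/6; Ebele 1/6; Gbenga 1/9; Lanre 1/36; Segun 1/36; Uzoma 1/36; Yetunde 1/3

No spouse, descendants, or parent survives, so the estate passes to Zainab's siblings per stirpes.
Half-blood and whole-blood siblings take equally under the stated rule.
The estate is divided into 3 equal shares of 1/3 among Morounke, Yetunde, Ifeoma.
Morounke predeceased; the 1/3 allotted to Morounke's branch passes to Morounke's issue by representation.
The 1/3 is divided into 2 equal shares of 1/6 among Ebele, Chukwudi.
Ebele is living and takes 1/6.
Chukwudi is living and takes 1/6.
Yetunde is living and takes 1/3.
Ifeoma predeceased; the 1/3 allotted to Ifeoma's branch passes to Ifeoma's issue by representation.
The 1/3 is divided into 3 equal shares of 1/9 among Adaeze, Temitope, Gbenga.
Adaeze is living and takes 1/9.
Temitope predeceased; the 1/9 allotted to Temitope's branch passes to Temitope's issue by representation.
The 1/9 is divided into 4 equal shares of 1/36 among Uzoma, Lanre, Segun, Abiodun.
Uzoma is living and takes 1/36.
Lanre is living and takes 1/36.
Segun is living and takes 1/36.
Abiodun is living and takes 1/36.
Gbenga is living and takes 1/9.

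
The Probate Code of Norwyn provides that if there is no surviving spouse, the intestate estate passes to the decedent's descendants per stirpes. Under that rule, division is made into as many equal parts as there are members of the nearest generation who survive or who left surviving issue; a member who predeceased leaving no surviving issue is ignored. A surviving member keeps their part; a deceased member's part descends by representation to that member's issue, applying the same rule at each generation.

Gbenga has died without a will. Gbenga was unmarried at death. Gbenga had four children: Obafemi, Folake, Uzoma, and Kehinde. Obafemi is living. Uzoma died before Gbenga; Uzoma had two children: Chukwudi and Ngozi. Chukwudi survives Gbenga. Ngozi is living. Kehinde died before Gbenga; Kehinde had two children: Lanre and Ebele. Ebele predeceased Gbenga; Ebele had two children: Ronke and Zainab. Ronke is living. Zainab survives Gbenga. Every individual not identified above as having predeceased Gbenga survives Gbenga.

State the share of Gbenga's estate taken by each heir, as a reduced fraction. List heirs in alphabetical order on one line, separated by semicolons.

There is no surviving spouse, so the entire estate passes to Gbenga's descendants per stirpes.
The estate is divided into 4 equal shares of 1/4 among Obafemi, Folake, Uzoma, Kehinde.
Obafemi is living and takes 1/4.
Folake is living and takes 1/4.
Uzoma predeceased; the 1/4 allotted to Uzoma's branch passes to Uzoma's issue by representation.
The 1/4 is divided into 2 equal shares of 1/8 among Chukwudi, Ngozi.
Chukwudi is living and takes 1/8.
Ngozi is living and takes 1/8.
Kehinde predeceased; the 1/4 allotted to Kehinde's branch passes to Kehinde's issue by representation.
The 1/4 is divided into 2 equal shares of 1/8 among Lanre, Ebele.
Lanre is living and takes 1/8.
Ebele predeceased; the 1/8 allotted to Ebele's branch passes to Ebele's issue by representation.
The 1/8 is divided into 2 equal shares of 1/16 among Ronke, Zainab.
Ronke is living and takes 1/16.
Zainab is living and takes 1/16.

Chukwudi 1/8; Folake 1/4; Lanre 1/8; Ngozi 1/8; Obafemi 1/4; Ronke 1/16; Zainab 1/16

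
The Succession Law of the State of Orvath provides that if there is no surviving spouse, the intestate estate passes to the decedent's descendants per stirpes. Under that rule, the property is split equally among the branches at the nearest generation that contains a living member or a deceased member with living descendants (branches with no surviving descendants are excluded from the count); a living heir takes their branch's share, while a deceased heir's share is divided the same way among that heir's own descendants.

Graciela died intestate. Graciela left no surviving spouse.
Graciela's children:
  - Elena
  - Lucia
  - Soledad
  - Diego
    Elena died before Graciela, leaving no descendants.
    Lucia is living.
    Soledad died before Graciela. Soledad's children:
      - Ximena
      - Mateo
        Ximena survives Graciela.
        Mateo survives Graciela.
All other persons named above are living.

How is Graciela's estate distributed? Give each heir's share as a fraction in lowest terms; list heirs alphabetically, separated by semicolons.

There is no surviving spouse, so the entire estate passes to Graciela's descendants per stirpes.
Elena left no surviving issue, so that branch lapses and is disregarded.
The estate is divided into 3 equal shares of 1/3 among Lucia, Soledad, Diego.
Lucia is living and takes 1/3.
Soledad predeceased; the 1/3 allotted to Soledad's branch passes to Soledad's issue by representation.
The 1/3 is divided into 2 equal shares of 1/6 among Ximena, Mateo.
Ximena is living and takes 1/6.
Mateo is living and takes 1/6.
Diego is living and takes 1/3.

Diego 1/3; Lucia 1/3; Mateo 1/6; Ximena 1/6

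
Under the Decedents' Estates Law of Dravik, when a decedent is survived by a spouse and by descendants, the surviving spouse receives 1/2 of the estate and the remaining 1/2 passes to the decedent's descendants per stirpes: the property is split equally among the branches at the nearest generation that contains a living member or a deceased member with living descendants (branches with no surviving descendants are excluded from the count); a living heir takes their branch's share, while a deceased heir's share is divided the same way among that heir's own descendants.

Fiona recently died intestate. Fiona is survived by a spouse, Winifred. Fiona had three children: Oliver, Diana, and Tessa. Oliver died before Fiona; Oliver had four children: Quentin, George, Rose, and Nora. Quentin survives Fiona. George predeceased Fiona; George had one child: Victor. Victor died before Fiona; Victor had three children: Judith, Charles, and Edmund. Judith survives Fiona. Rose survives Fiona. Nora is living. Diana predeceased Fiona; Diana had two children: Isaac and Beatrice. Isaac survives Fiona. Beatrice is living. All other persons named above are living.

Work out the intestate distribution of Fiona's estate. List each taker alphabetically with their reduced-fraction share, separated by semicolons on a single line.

Beatrice 1/12; Charles 1/72; Edmund 1/72; Isaac 1/12; Judith 1/72; Nora 1/24; Quentin 1/24; Rose 1/24; Tessa 1/6; Winifred 1/2

Winifred, as surviving spouse, takes 1/2.
The remaining 1/2 passes to Fiona's descendants per stirpes.
The 1/2 is divided into 3 equal shares of 1/6 among Oliver, Diana, Tessa.
Oliver predeceased; the 1/6 allotted to Oliver's branch passes to Oliver's issue by representation.
The 1/6 is divided into 4 equal shares of 1/24 among Quentin, George, Rose, Nora.
Quentin is living and takes 1/24.
George predeceased; the 1/24 allotted to George's branch passes to George's issue by representation.
Victor's line is the sole branch at this level, so the full 1/24 passes to Victor's issue by representation.
The 1/24 is divided into 3 equal shares of 1/72 among Judith, Charles, Edmund.
Judith is living and takes 1/72.
Charles is living and takes 1/72.
Edmund is living and takes 1/72.
Rose is living and takes 1/24.
Nora is living and takes 1/24.
Diana predeceased; the 1/6 allotted to Diana's branch passes to Diana's issue by representation.
The 1/6 is divided into 2 equal shares of 1/12 among Isaac, Beatrice.
Isaac is living and takes 1/12.
Beatrice is living and takes 1/12.
Tessa is living and takes 1/6.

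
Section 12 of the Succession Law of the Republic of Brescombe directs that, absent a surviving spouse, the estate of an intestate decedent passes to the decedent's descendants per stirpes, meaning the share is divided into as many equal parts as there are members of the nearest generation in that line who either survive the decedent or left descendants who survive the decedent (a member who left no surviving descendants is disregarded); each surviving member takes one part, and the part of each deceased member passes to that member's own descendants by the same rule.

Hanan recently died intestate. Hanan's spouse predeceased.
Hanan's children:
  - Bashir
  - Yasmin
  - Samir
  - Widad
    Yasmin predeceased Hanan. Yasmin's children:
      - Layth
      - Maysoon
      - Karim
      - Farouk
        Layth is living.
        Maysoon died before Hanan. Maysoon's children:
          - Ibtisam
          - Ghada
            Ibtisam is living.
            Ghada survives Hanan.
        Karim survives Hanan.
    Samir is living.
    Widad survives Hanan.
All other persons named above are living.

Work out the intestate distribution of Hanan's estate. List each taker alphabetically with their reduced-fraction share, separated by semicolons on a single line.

There is no surviving spouse, so the entire estate passes to Hanan's descendants per stirpes.
The estate is divided into 4 equal shares of 1/4 among Bashir, Yasmin, Samir, Widad.
Bashir is living and takes 1/4.
Yasmin predeceased; the 1/4 allotted to Yasmin's branch passes to Yasmin's issue by representation.
The 1/4 is divided into 4 equal shares of 1/16 among Layth, Maysoon, Karim, Farouk.
Layth is living and takes 1/16.
Maysoon predeceased; the 1/16 allotted to Maysoon's branch passes to Maysoon's issue by representation.
The 1/16 is divided into 2 equal shares of 1/32 among Ibtisam, Ghada.
Ibtisam is living and takes 1/32.
Ghada is living and takes 1/32.
Karim is living and takes 1/16.
Farouk is living and takes 1/16.
Samir is living and takes 1/4.
Widad is living and takes 1/4.

Bashir 1/4; Farouk 1/16; Ghada 1/32; Ibtisam 1/32; Karim 1/16; Layth 1/16; Samir 1/4; Widad 1/4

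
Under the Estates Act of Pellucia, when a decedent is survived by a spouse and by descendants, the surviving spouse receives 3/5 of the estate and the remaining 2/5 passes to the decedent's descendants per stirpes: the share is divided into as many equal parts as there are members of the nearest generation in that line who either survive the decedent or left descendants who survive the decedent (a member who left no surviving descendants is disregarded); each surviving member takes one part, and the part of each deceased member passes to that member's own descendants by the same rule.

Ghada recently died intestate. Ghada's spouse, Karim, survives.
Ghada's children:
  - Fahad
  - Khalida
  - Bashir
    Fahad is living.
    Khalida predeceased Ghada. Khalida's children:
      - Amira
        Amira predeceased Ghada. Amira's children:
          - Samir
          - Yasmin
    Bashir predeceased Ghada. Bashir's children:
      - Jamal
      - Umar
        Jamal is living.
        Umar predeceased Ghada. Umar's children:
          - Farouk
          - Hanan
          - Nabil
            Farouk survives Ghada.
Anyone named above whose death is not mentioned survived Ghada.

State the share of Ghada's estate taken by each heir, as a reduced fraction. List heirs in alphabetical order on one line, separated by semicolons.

Karim, as surviving spouse, takes 3/5.
The remaining 2/5 passes to Ghada's descendants per stirpes.
The 2/5 is divided into 3 equal shares of 2/15 among Fahad, Khalida, Bashir.
Fahad is living and takes 2/15.
Khalida predeceased; the 2/15 allotted to Khalida's branch passes to Khalida's issue by representation.
Amira's line is the sole branch at this level, so the full 2/15 passes to Amira's issue by representation.
The 2/15 is divided into 2 equal shares of 1/15 among Samir, Yasmin.
Samir is living and takes 1/15.
Yasmin is living and takes 1/15.
Bashir predeceased; the 2/15 allotted to Bashir's branch passes to Bashir's issue by representation.
The 2/15 is divided into 2 equal shares of 1/15 among Jamal, Umar.
Jamal is living and takes 1/15.
Umar predeceased; the 1/15 allotted to Umar's branch passes to Umar's issue by representation.
The 1/15 is divided into 3 equal shares of 1/45 among Farouk, Hanan, Nabil.
Farouk is living and takes 1/45.
Hanan is living and takes 1/45.
Nabil is living and takes 1/45.

Fahad 2/15; Farouk 1/45; Hanan 1/45; Jamal 1/15; Karim 3/5; Nabil 1/45; Samir 1/15; Yasmin 1/15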